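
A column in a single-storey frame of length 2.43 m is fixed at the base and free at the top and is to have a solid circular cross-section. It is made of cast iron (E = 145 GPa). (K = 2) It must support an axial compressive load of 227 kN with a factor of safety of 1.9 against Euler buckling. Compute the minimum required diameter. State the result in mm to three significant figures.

d ≈ 110 mm

Required P_cr = n·P = 1.9 × 227 = 431.3 kN
L_e = K·L = 2 × 2.43 = 4.860 m
Required I = P_cr·L_e²/(π²E) = 4.313×10^5 × 4.860² / (π² × 1.45×10^11) = 7.118×10^-6 m⁴
I_req = 7.118×10^6 mm⁴
Solid circle: I = πd⁴/64  ⇒  d = (64I/π)^(1/4) = (64×7.118×10^6/π)^(1/4) = 110 mm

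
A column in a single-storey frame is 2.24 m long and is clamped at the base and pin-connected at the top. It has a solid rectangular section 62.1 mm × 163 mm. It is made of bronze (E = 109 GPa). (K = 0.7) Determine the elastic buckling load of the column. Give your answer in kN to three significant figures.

Buckling occurs about the weak axis: I_min = h·b³/12 with b = 62.1 mm (the shorter side).
I_min = 163×62.1³/12 = 3.253×10^6 mm⁴
I = 3.253×10^6 mm⁴ = 3.253×10^-6 m⁴
Effective length L_e = K·L = 0.7 × 2.24 = 1.568 m
P_cr = π²EI / L_e² = π² × 109×10⁹ × 3.253×10^-6 / 1.568² = 1.423×10^6 N

P_cr ≈ 1420 kN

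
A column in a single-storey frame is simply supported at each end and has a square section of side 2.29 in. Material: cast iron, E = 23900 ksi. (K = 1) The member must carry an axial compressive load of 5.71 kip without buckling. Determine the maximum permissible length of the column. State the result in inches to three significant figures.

I = a⁴/12 = 2.29⁴/12 = 2.292 in⁴
At the buckling limit P_cr = P = 5.710×10^3 lb
From P_cr = π²EI/(K·L)²:  L = (1/K)·√(π²EI/P_cr) = (1/1)·√(π²×2.39×10^7×2.292/5.710×10^3)
L = 308 in

L_max ≈ 308 in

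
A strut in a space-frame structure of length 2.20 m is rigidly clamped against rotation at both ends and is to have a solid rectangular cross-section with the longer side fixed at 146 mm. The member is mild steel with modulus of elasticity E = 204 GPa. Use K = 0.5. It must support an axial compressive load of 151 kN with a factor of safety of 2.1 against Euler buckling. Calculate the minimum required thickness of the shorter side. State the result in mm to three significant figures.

Required P_cr = n·P = 2.1 × 151 = 317.1 kN
L_e = K·L = 0.5 × 2.20 = 1.100 m
Required I = P_cr·L_e²/(π²E) = 3.171×10^5 × 1.100² / (π² × 2.04×10^11) = 1.906×10^-7 m⁴
I_req = 1.906×10^5 mm⁴
Rectangle, weak axis: I_min = h·b³/12 with h = 146 mm fixed  ⇒  b = (12I/h)^(1/3) = 25.0 mm

b ≈ 25.0 mm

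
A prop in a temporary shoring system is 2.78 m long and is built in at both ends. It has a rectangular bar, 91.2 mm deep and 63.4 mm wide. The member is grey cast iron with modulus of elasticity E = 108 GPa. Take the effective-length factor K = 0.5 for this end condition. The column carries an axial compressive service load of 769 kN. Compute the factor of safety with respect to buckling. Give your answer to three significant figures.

Buckling occurs about the weak axis: I_min = h·b³/12 with b = 63.4 mm (the shorter side).
I_min = 91.2×63.4³/12 = 1.937×10^6 mm⁴
I = 1.937×10^6 mm⁴ = 1.937×10^-6 m⁴
Effective length L_e = K·L = 0.5 × 2.78 = 1.390 m
P_cr = π²EI / L_e² = π² × 108×10⁹ × 1.937×10^-6 / 1.390² = 1.069×10^6 N
Factor of safety n = P_cr / P = 1068.5 / 769 = 1.39

n ≈ 1.39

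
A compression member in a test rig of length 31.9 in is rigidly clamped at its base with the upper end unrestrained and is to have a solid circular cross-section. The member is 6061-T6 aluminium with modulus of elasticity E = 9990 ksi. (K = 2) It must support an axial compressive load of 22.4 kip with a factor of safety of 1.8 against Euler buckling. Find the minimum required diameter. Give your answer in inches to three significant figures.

d ≈ 2.41 in

Required P_cr = n·P = 1.8 × 22.4 = 40.32 kip
L_e = K·L = 2 × 31.9 = 63.80 in
Required I = P_cr·L_e²/(π²E) = 4.032×10^4 × 63.80² / (π² × 9.99×10^6) = 1.665 in⁴
Solid circle: I = πd⁴/64  ⇒  d = (64I/π)^(1/4) = (64×1.665/π)^(1/4) = 2.41 in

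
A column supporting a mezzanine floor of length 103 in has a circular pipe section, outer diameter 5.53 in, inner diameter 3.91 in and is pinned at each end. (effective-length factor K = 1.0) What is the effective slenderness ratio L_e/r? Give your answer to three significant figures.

d_o = 5.53 in, d_i = 3.91 in
I = π(d_o⁴ − d_i⁴)/64 = π(5.53⁴ − 3.910⁴)/64 = 34.43 in⁴
A = 12.01 in²;  r_min = √(I/A) = √(34.43/12.01) = 1.693 in
L_e = K·L = 1 × 103 = 103.0 in
λ = L_e / r_min = 103.00 / 1.693 = 60.8

λ ≈ 60.8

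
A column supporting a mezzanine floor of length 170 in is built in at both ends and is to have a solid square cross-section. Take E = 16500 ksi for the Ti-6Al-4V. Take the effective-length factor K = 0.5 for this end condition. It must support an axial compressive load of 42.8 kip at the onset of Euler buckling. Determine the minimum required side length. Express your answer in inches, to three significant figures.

a ≈ 2.18 in

L_e = K·L = 0.5 × 170 = 85.00 in
Required I = P_cr·L_e²/(π²E) = 4.280×10^4 × 85.00² / (π² × 1.65×10^7) = 1.899 in⁴
Solid square: I = a⁴/12  ⇒  a = (12I)^(1/4) = (12×1.899)^(1/4) = 2.18 in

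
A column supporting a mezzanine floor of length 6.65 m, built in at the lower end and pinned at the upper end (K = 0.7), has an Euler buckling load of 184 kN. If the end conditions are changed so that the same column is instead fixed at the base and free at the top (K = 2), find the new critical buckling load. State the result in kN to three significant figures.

P_cr ≈ 22.5 kN

P_cr ∝ 1/K², so P_cr,new = P_cr,old × (K_old/K_new)² = 184 × (0.7/2)²
= 184 × 0.1225 = 22.5 kN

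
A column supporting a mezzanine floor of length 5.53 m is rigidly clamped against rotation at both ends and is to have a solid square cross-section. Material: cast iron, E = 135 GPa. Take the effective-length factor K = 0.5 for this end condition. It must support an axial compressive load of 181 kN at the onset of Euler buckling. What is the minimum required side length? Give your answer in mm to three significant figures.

a ≈ 59.4 mm

L_e = K·L = 0.5 × 5.53 = 2.765 m
Required I = P_cr·L_e²/(π²E) = 1.810×10^5 × 2.765² / (π² × 1.35×10^11) = 1.039×10^-6 m⁴
I_req = 1.039×10^6 mm⁴
Solid square: I = a⁴/12  ⇒  a = (12I)^(1/4) = (12×1.039×10^6)^(1/4) = 59.4 mm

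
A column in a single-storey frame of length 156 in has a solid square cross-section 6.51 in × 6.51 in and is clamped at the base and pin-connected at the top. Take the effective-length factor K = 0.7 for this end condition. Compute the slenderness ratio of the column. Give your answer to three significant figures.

λ ≈ 58.1

For a square r = a/√12 = 6.51/√12 = 1.879 in
L_e = K·L = 0.7 × 156 = 109.2 in
λ = L_e / r_min = 109.20 / 1.879 = 58.1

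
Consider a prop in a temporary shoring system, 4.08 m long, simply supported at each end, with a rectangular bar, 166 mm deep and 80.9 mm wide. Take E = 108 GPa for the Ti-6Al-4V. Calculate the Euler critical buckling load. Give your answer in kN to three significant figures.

Buckling occurs about the weak axis: I_min = h·b³/12 with b = 80.9 mm (the shorter side).
I_min = 166×80.9³/12 = 7.324×10^6 mm⁴
I = 7.324×10^6 mm⁴ = 7.324×10^-6 m⁴
Effective length L_e = K·L = 1 × 4.08 = 4.080 m
P_cr = π²EI / L_e² = π² × 108×10⁹ × 7.324×10^-6 / 4.080² = 4.690×10^5 N

P_cr ≈ 469 kN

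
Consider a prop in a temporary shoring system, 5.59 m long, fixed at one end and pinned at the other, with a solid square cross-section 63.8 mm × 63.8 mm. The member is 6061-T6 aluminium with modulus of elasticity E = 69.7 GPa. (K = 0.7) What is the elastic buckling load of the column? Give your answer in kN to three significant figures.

P_cr ≈ 62.0 kN

I = a⁴/12 = 63.8⁴/12 = 1.381×10^6 mm⁴
I = 1.381×10^6 mm⁴ = 1.381×10^-6 m⁴
Effective length L_e = K·L = 0.7 × 5.59 = 3.913 m
P_cr = π²EI / L_e² = π² × 69.7×10⁹ × 1.381×10^-6 / 3.913² = 6.203×10^4 N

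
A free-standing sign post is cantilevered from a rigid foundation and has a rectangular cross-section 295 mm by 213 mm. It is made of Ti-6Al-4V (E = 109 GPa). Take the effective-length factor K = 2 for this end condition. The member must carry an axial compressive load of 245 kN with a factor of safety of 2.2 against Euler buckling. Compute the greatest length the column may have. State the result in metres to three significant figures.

Buckling occurs about the weak axis: I_min = h·b³/12 with b = 213 mm (the shorter side).
I_min = 295×213³/12 = 2.376×10^8 mm⁴
I = 2.376×10^-4 m⁴
Required critical load P_cr = n·P = 2.2 × 245 = 539.0 kN = 5.390×10^5 N
From P_cr = π²EI/(K·L)²:  L = (1/K)·√(π²EI/P_cr) = (1/2)·√(π²×1.09×10^11×2.376×10^-4/5.390×10^5)
L = 10.9 m

L_max ≈ 10.9 m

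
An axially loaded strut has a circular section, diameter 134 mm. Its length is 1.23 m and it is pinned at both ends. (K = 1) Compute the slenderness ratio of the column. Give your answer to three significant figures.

λ ≈ 36.7

For a solid circle r = d/4 = 134/4 = 33.50 mm
L_e = K·L = 1 × 1.23 m = 1.230 m = 1230.0 mm
λ = L_e / r_min = 1230.0 / 33.50 = 36.7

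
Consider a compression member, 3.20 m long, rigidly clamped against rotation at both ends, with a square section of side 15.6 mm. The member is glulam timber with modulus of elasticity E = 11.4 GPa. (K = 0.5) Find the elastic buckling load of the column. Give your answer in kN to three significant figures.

I = a⁴/12 = 15.6⁴/12 = 4.935×10^3 mm⁴
I = 4.935×10^3 mm⁴ = 4.935×10^-9 m⁴
Effective length L_e = K·L = 0.5 × 3.20 = 1.600 m
P_cr = π²EI / L_e² = π² × 11.4×10⁹ × 4.935×10^-9 / 1.600² = 216.9 N

P_cr ≈ 0.217 kN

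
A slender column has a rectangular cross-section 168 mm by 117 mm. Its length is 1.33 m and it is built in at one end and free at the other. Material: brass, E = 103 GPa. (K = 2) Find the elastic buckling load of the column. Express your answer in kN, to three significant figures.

Buckling occurs about the weak axis: I_min = h·b³/12 with b = 117 mm (the shorter side).
I_min = 168×117³/12 = 2.242×10^7 mm⁴
I = 2.242×10^7 mm⁴ = 2.242×10^-5 m⁴
Effective length L_e = K·L = 2 × 1.33 = 2.660 m
P_cr = π²EI / L_e² = π² × 103×10⁹ × 2.242×10^-5 / 2.660² = 3.222×10^6 N

P_cr ≈ 3220 kN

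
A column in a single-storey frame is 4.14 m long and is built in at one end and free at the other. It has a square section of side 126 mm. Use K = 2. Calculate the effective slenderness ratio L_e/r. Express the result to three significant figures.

λ ≈ 228

I = a⁴/12 = 126⁴/12 = 2.100×10^7 mm⁴
A = 1.588×10^4 mm²;  r_min = √(I/A) = √(2.100×10^7/1.588×10^4) = 36.37 mm
L_e = K·L = 2 × 4.14 m = 8.280 m = 8280.0 mm
λ = L_e / r_min = 8280.0 / 36.37 = 228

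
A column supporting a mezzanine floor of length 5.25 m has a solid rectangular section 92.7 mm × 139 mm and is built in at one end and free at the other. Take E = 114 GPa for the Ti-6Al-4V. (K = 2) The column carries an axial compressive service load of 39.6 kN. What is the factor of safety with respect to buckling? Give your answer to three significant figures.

n ≈ 2.38

Buckling occurs about the weak axis: I_min = h·b³/12 with b = 92.7 mm (the shorter side).
I_min = 139×92.7³/12 = 9.227×10^6 mm⁴
I = 9.227×10^6 mm⁴ = 9.227×10^-6 m⁴
Effective length L_e = K·L = 2 × 5.25 = 10.50 m
P_cr = π²EI / L_e² = π² × 114×10⁹ × 9.227×10^-6 / 10.50² = 9.417×10^4 N
Factor of safety n = P_cr / P = 94.167 / 39.6 = 2.38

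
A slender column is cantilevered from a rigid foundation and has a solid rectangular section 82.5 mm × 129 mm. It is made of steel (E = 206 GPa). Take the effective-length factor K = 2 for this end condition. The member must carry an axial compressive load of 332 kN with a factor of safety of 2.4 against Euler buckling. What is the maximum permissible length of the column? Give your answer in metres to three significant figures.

L_max ≈ 1.96 m

Buckling occurs about the weak axis: I_min = h·b³/12 with b = 82.5 mm (the shorter side).
I_min = 129×82.5³/12 = 6.036×10^6 mm⁴
I = 6.036×10^-6 m⁴
Required critical load P_cr = n·P = 2.4 × 332 = 796.8 kN = 7.968×10^5 N
From P_cr = π²EI/(K·L)²:  L = (1/K)·√(π²EI/P_cr) = (1/2)·√(π²×2.06×10^11×6.036×10^-6/7.968×10^5)
L = 1.96 m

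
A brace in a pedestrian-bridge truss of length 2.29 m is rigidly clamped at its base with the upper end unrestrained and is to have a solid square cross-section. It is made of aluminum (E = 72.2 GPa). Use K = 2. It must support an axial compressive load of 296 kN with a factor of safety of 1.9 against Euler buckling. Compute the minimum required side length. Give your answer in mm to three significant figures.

a ≈ 119 mm

Required P_cr = n·P = 1.9 × 296 = 562.4 kN
L_e = K·L = 2 × 2.29 = 4.580 m
Required I = P_cr·L_e²/(π²E) = 5.624×10^5 × 4.580² / (π² × 7.22×10^10) = 1.656×10^-5 m⁴
I_req = 1.656×10^7 mm⁴
Solid square: I = a⁴/12  ⇒  a = (12I)^(1/4) = (12×1.656×10^7)^(1/4) = 119 mm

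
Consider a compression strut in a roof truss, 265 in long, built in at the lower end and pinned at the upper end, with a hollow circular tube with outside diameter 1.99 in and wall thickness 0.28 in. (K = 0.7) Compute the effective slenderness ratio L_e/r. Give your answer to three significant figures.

Inner diameter d_i = 1.99 − 2×0.28 = 1.430 in
I = π(d_o⁴ − d_i⁴)/64 = π(1.99⁴ − 1.430⁴)/64 = 0.5645 in⁴
A = 1.504 in²;  r_min = √(I/A) = √(0.5645/1.504) = 0.6126 in
L_e = K·L = 0.7 × 265 = 185.5 in
λ = L_e / r_min = 185.50 / 0.6126 = 303

λ ≈ 303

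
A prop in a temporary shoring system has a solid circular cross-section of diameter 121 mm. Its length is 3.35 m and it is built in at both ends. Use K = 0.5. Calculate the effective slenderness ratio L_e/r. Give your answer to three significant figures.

λ ≈ 55.4

I = πd⁴/64 = π×121⁴/64 = 1.052×10^7 mm⁴
A = 1.150×10^4 mm²;  r_min = √(I/A) = √(1.052×10^7/1.150×10^4) = 30.25 mm
L_e = K·L = 0.5 × 3.35 m = 1.675 m = 1675.0 mm
λ = L_e / r_min = 1675.0 / 30.25 = 55.4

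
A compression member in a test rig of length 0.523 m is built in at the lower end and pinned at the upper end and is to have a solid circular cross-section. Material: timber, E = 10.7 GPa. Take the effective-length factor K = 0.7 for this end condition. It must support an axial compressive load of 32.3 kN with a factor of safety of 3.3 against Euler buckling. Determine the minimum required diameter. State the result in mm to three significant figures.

Required P_cr = n·P = 3.3 × 32.3 = 106.6 kN
L_e = K·L = 0.7 × 0.523 = 0.3661 m
Required I = P_cr·L_e²/(π²E) = 1.066×10^5 × 0.3661² / (π² × 1.07×10^10) = 1.353×10^-7 m⁴
I_req = 1.353×10^5 mm⁴
Solid circle: I = πd⁴/64  ⇒  d = (64I/π)^(1/4) = (64×1.353×10^5/π)^(1/4) = 40.7 mm

d ≈ 40.7 mm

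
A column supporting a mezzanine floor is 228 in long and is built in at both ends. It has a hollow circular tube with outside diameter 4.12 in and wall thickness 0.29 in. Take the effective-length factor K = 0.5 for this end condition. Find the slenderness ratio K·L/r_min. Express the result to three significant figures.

Inner diameter d_i = 4.12 − 2×0.29 = 3.540 in
I = π(d_o⁴ − d_i⁴)/64 = π(4.12⁴ − 3.540⁴)/64 = 6.435 in⁴
A = 3.489 in²;  r_min = √(I/A) = √(6.435/3.489) = 1.358 in
L_e = K·L = 0.5 × 228 = 114.0 in
λ = L_e / r_min = 114.00 / 1.358 = 83.9

λ ≈ 83.9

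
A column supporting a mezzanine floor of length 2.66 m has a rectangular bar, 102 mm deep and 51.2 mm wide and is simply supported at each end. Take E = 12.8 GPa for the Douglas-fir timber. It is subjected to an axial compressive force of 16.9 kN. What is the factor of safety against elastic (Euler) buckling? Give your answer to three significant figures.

n ≈ 1.21

Buckling occurs about the weak axis: I_min = h·b³/12 with b = 51.2 mm (the shorter side).
I_min = 102×51.2³/12 = 1.141×10^6 mm⁴
I = 1.141×10^6 mm⁴ = 1.141×10^-6 m⁴
Effective length L_e = K·L = 1 × 2.66 = 2.660 m
P_cr = π²EI / L_e² = π² × 12.8×10⁹ × 1.141×10^-6 / 2.660² = 2.037×10^4 N
Factor of safety n = P_cr / P = 20.369 / 16.9 = 1.21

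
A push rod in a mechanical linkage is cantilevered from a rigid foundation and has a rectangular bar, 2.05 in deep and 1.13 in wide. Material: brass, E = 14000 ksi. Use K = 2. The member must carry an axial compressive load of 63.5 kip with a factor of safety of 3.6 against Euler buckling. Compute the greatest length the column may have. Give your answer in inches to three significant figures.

Buckling occurs about the weak axis: I_min = h·b³/12 with b = 1.13 in (the shorter side).
I_min = 2.05×1.13³/12 = 0.2465 in⁴
Required critical load P_cr = n·P = 3.6 × 63.5 = 228.6 kip = 2.286×10^5 lb
From P_cr = π²EI/(K·L)²:  L = (1/K)·√(π²EI/P_cr) = (1/2)·√(π²×1.40×10^7×0.2465/2.286×10^5)
L = 6.10 in

L_max ≈ 6.10 in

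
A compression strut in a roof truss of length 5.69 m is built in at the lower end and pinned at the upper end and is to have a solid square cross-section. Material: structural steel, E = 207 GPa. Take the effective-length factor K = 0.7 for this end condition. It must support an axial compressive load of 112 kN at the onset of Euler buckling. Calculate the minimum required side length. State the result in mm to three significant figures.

L_e = K·L = 0.7 × 5.69 = 3.983 m
Required I = P_cr·L_e²/(π²E) = 1.120×10^5 × 3.983² / (π² × 2.07×10^11) = 8.697×10^-7 m⁴
I_req = 8.697×10^5 mm⁴
Solid square: I = a⁴/12  ⇒  a = (12I)^(1/4) = (12×8.697×10^5)^(1/4) = 56.8 mm

a ≈ 56.8 mm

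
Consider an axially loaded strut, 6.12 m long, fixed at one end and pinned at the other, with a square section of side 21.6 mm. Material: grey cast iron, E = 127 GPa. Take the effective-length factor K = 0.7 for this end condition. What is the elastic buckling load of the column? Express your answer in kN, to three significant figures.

P_cr ≈ 1.24 kN

I = a⁴/12 = 21.6⁴/12 = 1.814×10^4 mm⁴
I = 1.814×10^4 mm⁴ = 1.814×10^-8 m⁴
Effective length L_e = K·L = 0.7 × 6.12 = 4.284 m
P_cr = π²EI / L_e² = π² × 127×10⁹ × 1.814×10^-8 / 4.284² = 1.239×10^3 N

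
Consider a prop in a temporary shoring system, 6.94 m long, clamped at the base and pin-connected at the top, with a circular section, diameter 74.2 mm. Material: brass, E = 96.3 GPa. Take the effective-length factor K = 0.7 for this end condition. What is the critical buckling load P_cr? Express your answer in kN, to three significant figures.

P_cr ≈ 59.9 kN

I = πd⁴/64 = π×74.2⁴/64 = 1.488×10^6 mm⁴
I = 1.488×10^6 mm⁴ = 1.488×10^-6 m⁴
Effective length L_e = K·L = 0.7 × 6.94 = 4.858 m
P_cr = π²EI / L_e² = π² × 96.3×10⁹ × 1.488×10^-6 / 4.858² = 5.992×10^4 N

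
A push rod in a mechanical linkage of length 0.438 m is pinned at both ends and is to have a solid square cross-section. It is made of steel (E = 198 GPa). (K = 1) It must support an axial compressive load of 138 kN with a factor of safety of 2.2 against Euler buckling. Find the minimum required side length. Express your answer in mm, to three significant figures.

Required P_cr = n·P = 2.2 × 138 = 303.6 kN
L_e = K·L = 1 × 0.438 = 0.4380 m
Required I = P_cr·L_e²/(π²E) = 3.036×10^5 × 0.4380² / (π² × 1.98×10^11) = 2.980×10^-8 m⁴
I_req = 2.980×10^4 mm⁴
Solid square: I = a⁴/12  ⇒  a = (12I)^(1/4) = (12×2.980×10^4)^(1/4) = 24.5 mm

a ≈ 24.5 mm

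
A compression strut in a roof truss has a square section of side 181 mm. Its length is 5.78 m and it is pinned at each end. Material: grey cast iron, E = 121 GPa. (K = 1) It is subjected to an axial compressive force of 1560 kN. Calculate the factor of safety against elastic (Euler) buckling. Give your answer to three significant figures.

n ≈ 2.05

I = a⁴/12 = 181⁴/12 = 8.944×10^7 mm⁴
I = 8.944×10^7 mm⁴ = 8.944×10^-5 m⁴
Effective length L_e = K·L = 1 × 5.78 = 5.780 m
P_cr = π²EI / L_e² = π² × 121×10⁹ × 8.944×10^-5 / 5.780² = 3.197×10^6 N
Factor of safety n = P_cr / P = 3197.1 / 1560 = 2.05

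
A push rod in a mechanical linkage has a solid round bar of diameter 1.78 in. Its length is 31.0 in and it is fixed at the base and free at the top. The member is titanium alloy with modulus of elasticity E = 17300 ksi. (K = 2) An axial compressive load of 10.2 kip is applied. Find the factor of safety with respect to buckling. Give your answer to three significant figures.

I = πd⁴/64 = π×1.78⁴/64 = 0.4928 in⁴
Effective length L_e = K·L = 2 × 31.0 = 62.00 in
P_cr = π²EI / L_e² = π² × 17300×10³ × 0.4928 / 62.00² = 2.189×10^4 lb
Factor of safety n = P_cr / P = 21.888 / 10.2 = 2.15

n ≈ 2.15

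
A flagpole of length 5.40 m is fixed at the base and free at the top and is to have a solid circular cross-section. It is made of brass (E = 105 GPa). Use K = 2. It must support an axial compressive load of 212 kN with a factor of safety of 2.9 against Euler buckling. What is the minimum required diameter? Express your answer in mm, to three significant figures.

Required P_cr = n·P = 2.9 × 212 = 614.8 kN
L_e = K·L = 2 × 5.40 = 10.80 m
Required I = P_cr·L_e²/(π²E) = 6.148×10^5 × 10.80² / (π² × 1.05×10^11) = 6.920×10^-5 m⁴
I_req = 6.920×10^7 mm⁴
Solid circle: I = πd⁴/64  ⇒  d = (64I/π)^(1/4) = (64×6.920×10^7/π)^(1/4) = 194 mm

d ≈ 194 mm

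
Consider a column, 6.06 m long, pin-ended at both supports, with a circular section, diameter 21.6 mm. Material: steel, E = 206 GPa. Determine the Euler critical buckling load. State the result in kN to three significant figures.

I = πd⁴/64 = π×21.6⁴/64 = 1.069×10^4 mm⁴
I = 1.069×10^4 mm⁴ = 1.069×10^-8 m⁴
Effective length L_e = K·L = 1 × 6.06 = 6.060 m
P_cr = π²EI / L_e² = π² × 206×10⁹ × 1.069×10^-8 / 6.060² = 591.6 N

P_cr ≈ 0.592 kN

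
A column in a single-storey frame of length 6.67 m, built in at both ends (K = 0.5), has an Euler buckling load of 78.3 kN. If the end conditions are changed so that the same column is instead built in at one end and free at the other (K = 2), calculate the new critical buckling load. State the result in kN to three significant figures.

P_cr ≈ 4.89 kN

P_cr ∝ 1/K², so P_cr,new = P_cr,old × (K_old/K_new)² = 78.3 × (0.5/2)²
= 78.3 × 0.06250 = 4.89 kN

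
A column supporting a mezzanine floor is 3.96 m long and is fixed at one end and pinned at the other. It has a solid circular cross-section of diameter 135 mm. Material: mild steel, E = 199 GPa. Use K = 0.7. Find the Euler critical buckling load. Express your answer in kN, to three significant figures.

I = πd⁴/64 = π×135⁴/64 = 1.630×10^7 mm⁴
I = 1.630×10^7 mm⁴ = 1.630×10^-5 m⁴
Effective length L_e = K·L = 0.7 × 3.96 = 2.772 m
P_cr = π²EI / L_e² = π² × 199×10⁹ × 1.630×10^-5 / 2.772² = 4.167×10^6 N

P_cr ≈ 4170 kN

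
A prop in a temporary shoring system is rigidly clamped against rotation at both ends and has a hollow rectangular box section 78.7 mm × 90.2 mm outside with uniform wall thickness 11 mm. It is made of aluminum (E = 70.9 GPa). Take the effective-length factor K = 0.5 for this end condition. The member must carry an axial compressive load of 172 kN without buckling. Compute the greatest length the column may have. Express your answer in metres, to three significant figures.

L_max ≈ 6.54 m

Inner dimensions: h_i = 90.2 − 2×11 = 68.20 mm, b_i = 78.7 − 2×11 = 56.70 mm
Weak-axis I_min = (h_o·b_o³ − h_i·b_i³)/12 with b_o = 78.7, b_i = 56.70 mm (shorter outer/inner sides).
I_min = (90.2×78.7³ − 68.20×56.70³)/12 = 2.628×10^6 mm⁴
I = 2.628×10^-6 m⁴
At the buckling limit P_cr = P = 1.720×10^5 N
From P_cr = π²EI/(K·L)²:  L = (1/K)·√(π²EI/P_cr) = (1/0.5)·√(π²×7.09×10^10×2.628×10^-6/1.720×10^5)
L = 6.54 m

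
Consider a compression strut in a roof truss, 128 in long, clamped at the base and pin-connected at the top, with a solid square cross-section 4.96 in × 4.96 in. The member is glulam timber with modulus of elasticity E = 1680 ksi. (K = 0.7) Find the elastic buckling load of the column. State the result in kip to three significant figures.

P_cr ≈ 104 kip

I = a⁴/12 = 4.96⁴/12 = 50.44 in⁴
Effective length L_e = K·L = 0.7 × 128 = 89.60 in
P_cr = π²EI / L_e² = π² × 1680×10³ × 50.44 / 89.60² = 1.042×10^5 lb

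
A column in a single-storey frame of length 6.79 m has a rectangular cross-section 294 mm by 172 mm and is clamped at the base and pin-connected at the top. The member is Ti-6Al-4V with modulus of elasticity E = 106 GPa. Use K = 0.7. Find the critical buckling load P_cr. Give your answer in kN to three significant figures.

Buckling occurs about the weak axis: I_min = h·b³/12 with b = 172 mm (the shorter side).
I_min = 294×172³/12 = 1.247×10^8 mm⁴
I = 1.247×10^8 mm⁴ = 1.247×10^-4 m⁴
Effective length L_e = K·L = 0.7 × 6.79 = 4.753 m
P_cr = π²EI / L_e² = π² × 106×10⁹ × 1.247×10^-4 / 4.753² = 5.773×10^6 N

P_cr ≈ 5770 kN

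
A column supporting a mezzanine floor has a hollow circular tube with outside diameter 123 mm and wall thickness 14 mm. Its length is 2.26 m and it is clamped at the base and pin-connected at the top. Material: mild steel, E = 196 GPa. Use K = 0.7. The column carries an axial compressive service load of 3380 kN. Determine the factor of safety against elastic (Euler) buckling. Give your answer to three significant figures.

Inner diameter d_i = 123 − 2×14 = 95.00 mm
I = π(d_o⁴ − d_i⁴)/64 = π(123⁴ − 95.00⁴)/64 = 7.237×10^6 mm⁴
I = 7.237×10^6 mm⁴ = 7.237×10^-6 m⁴
Effective length L_e = K·L = 0.7 × 2.26 = 1.582 m
P_cr = π²EI / L_e² = π² × 196×10⁹ × 7.237×10^-6 / 1.582² = 5.594×10^6 N
Factor of safety n = P_cr / P = 5593.9 / 3380 = 1.66

n ≈ 1.66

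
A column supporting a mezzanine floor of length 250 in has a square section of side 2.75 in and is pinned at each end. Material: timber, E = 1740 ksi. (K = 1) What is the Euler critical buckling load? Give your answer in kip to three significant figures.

I = a⁴/12 = 2.75⁴/12 = 4.766 in⁴
Effective length L_e = K·L = 1 × 250 = 250.0 in
P_cr = π²EI / L_e² = π² × 1740×10³ × 4.766 / 250.0² = 1.310×10^3 lb

P_cr ≈ 1.31 kip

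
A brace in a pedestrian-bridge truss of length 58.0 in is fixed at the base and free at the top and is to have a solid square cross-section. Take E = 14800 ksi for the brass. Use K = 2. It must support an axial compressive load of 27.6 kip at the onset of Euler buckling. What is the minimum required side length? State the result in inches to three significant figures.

L_e = K·L = 2 × 58.0 = 116.0 in
Required I = P_cr·L_e²/(π²E) = 2.760×10^4 × 116.0² / (π² × 1.48×10^7) = 2.543 in⁴
Solid square: I = a⁴/12  ⇒  a = (12I)^(1/4) = (12×2.543)^(1/4) = 2.35 in

a ≈ 2.35 in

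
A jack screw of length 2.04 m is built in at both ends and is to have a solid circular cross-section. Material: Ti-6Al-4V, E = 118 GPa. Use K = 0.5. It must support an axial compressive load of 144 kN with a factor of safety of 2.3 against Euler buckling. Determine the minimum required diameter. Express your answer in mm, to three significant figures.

Required P_cr = n·P = 2.3 × 144 = 331.2 kN
L_e = K·L = 0.5 × 2.04 = 1.020 m
Required I = P_cr·L_e²/(π²E) = 3.312×10^5 × 1.020² / (π² × 1.18×10^11) = 2.959×10^-7 m⁴
I_req = 2.959×10^5 mm⁴
Solid circle: I = πd⁴/64  ⇒  d = (64I/π)^(1/4) = (64×2.959×10^5/π)^(1/4) = 49.5 mm

d ≈ 49.5 mm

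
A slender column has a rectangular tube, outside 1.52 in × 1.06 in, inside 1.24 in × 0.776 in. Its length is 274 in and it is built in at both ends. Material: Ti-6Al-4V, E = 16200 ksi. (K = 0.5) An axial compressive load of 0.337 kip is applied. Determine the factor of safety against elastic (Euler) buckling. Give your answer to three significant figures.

Weak-axis I_min = (h_o·b_o³ − h_i·b_i³)/12 with b_o = 1.06, b_i = 0.7760 in (shorter outer/inner sides).
I_min = (1.52×1.06³ − 1.240×0.7760³)/12 = 0.1026 in⁴
Effective length L_e = K·L = 0.5 × 274 = 137.0 in
P_cr = π²EI / L_e² = π² × 16200×10³ × 0.1026 / 137.0² = 873.8 lb
Factor of safety n = P_cr / P = 0.87381 / 0.337 = 2.59

n ≈ 2.59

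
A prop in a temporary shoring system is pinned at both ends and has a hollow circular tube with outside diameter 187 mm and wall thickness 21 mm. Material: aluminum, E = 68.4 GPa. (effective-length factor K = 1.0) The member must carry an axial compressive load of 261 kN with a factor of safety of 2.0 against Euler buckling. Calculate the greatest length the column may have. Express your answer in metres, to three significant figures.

L_max ≈ 7.04 m

Inner diameter d_i = 187 − 2×21 = 145.0 mm
I = π(d_o⁴ − d_i⁴)/64 = π(187⁴ − 145.0⁴)/64 = 3.833×10^7 mm⁴
I = 3.833×10^-5 m⁴
Required critical load P_cr = n·P = 2.0 × 261 = 522.0 kN = 5.220×10^5 N
From P_cr = π²EI/(K·L)²:  L = (1/K)·√(π²EI/P_cr) = (1/1)·√(π²×6.84×10^10×3.833×10^-5/5.220×10^5)
L = 7.04 m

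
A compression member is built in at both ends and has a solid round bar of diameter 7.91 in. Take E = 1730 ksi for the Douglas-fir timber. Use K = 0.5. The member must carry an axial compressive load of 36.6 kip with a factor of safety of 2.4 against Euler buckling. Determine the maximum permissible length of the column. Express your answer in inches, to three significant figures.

I = πd⁴/64 = π×7.91⁴/64 = 192.2 in⁴
Required critical load P_cr = n·P = 2.4 × 36.6 = 87.84 kip = 8.784×10^4 lb
From P_cr = π²EI/(K·L)²:  L = (1/K)·√(π²EI/P_cr) = (1/0.5)·√(π²×1.73×10^6×192.2/8.784×10^4)
L = 387 in

L_max ≈ 387 in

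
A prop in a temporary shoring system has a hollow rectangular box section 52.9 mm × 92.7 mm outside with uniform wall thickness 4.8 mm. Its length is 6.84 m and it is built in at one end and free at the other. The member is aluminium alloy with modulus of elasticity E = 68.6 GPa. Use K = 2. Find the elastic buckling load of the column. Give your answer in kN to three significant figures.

P_cr ≈ 2.10 kN

Inner dimensions: h_i = 92.7 − 2×4.8 = 83.10 mm, b_i = 52.9 − 2×4.8 = 43.30 mm
Weak-axis I_min = (h_o·b_o³ − h_i·b_i³)/12 with b_o = 52.9, b_i = 43.30 mm (shorter outer/inner sides).
I_min = (92.7×52.9³ − 83.10×43.30³)/12 = 5.814×10^5 mm⁴
I = 5.814×10^5 mm⁴ = 5.814×10^-7 m⁴
Effective length L_e = K·L = 2 × 6.84 = 13.68 m
P_cr = π²EI / L_e² = π² × 68.6×10⁹ × 5.814×10^-7 / 13.68² = 2.103×10^3 N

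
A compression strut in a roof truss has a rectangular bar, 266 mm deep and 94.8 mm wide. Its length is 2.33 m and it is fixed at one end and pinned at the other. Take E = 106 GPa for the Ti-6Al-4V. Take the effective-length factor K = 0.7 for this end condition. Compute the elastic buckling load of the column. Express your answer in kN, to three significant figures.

Buckling occurs about the weak axis: I_min = h·b³/12 with b = 94.8 mm (the shorter side).
I_min = 266×94.8³/12 = 1.889×10^7 mm⁴
I = 1.889×10^7 mm⁴ = 1.889×10^-5 m⁴
Effective length L_e = K·L = 0.7 × 2.33 = 1.631 m
P_cr = π²EI / L_e² = π² × 106×10⁹ × 1.889×10^-5 / 1.631² = 7.427×10^6 N

P_cr ≈ 7430 kN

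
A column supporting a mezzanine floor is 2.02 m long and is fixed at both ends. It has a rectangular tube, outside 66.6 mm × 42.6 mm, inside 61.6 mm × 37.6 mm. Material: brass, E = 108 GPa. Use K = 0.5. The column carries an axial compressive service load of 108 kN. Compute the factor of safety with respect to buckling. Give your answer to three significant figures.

Weak-axis I_min = (h_o·b_o³ − h_i·b_i³)/12 with b_o = 42.6, b_i = 37.60 mm (shorter outer/inner sides).
I_min = (66.6×42.6³ − 61.60×37.60³)/12 = 1.562×10^5 mm⁴
I = 1.562×10^5 mm⁴ = 1.562×10^-7 m⁴
Effective length L_e = K·L = 0.5 × 2.02 = 1.010 m
P_cr = π²EI / L_e² = π² × 108×10⁹ × 1.562×10^-7 / 1.010² = 1.632×10^5 N
Factor of safety n = P_cr / P = 163.20 / 108 = 1.51

n ≈ 1.51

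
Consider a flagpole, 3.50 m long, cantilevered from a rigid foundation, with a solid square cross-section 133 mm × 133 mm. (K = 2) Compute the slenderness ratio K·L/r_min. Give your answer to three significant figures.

λ ≈ 182

I = a⁴/12 = 133⁴/12 = 2.608×10^7 mm⁴
A = 1.769×10^4 mm²;  r_min = √(I/A) = √(2.608×10^7/1.769×10^4) = 38.39 mm
L_e = K·L = 2 × 3.50 m = 7.000 m = 7000.0 mm
λ = L_e / r_min = 7000.0 / 38.39 = 182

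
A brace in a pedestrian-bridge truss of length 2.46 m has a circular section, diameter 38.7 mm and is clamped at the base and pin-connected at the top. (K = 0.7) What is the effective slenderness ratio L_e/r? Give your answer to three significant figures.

I = πd⁴/64 = π×38.7⁴/64 = 1.101×10^5 mm⁴
A = 1.176×10^3 mm²;  r_min = √(I/A) = √(1.101×10^5/1.176×10^3) = 9.675 mm
L_e = K·L = 0.7 × 2.46 m = 1.722 m = 1722.0 mm
λ = L_e / r_min = 1722.0 / 9.675 = 178

λ ≈ 178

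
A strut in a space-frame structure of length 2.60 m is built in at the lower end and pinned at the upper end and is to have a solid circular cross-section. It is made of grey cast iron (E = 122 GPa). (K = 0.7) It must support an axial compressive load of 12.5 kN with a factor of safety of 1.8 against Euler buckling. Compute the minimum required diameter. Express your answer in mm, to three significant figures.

Required P_cr = n·P = 1.8 × 12.5 = 22.50 kN
L_e = K·L = 0.7 × 2.60 = 1.820 m
Required I = P_cr·L_e²/(π²E) = 2.250×10^4 × 1.820² / (π² × 1.22×10^11) = 6.190×10^-8 m⁴
I_req = 6.190×10^4 mm⁴
Solid circle: I = πd⁴/64  ⇒  d = (64I/π)^(1/4) = (64×6.190×10^4/π)^(1/4) = 33.5 mm

d ≈ 33.5 mm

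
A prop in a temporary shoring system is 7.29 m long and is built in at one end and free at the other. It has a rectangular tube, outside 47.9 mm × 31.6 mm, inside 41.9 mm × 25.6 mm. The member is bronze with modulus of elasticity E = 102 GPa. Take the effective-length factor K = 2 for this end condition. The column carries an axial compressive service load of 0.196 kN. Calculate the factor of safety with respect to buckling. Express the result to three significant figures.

n ≈ 1.63

Weak-axis I_min = (h_o·b_o³ − h_i·b_i³)/12 with b_o = 31.6, b_i = 25.60 mm (shorter outer/inner sides).
I_min = (47.9×31.6³ − 41.90×25.60³)/12 = 6.737×10^4 mm⁴
I = 6.737×10^4 mm⁴ = 6.737×10^-8 m⁴
Effective length L_e = K·L = 2 × 7.29 = 14.58 m
P_cr = π²EI / L_e² = π² × 102×10⁹ × 6.737×10^-8 / 14.58² = 319.1 N
Factor of safety n = P_cr / P = 0.31907 / 0.196 = 1.63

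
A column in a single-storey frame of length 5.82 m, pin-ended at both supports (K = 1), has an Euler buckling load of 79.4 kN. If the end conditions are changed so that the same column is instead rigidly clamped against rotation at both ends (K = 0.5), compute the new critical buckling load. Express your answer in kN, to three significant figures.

P_cr ∝ 1/K², so P_cr,new = P_cr,old × (K_old/K_new)² = 79.4 × (1/0.5)²
= 79.4 × 4.000 = 318 kN

P_cr ≈ 318 kN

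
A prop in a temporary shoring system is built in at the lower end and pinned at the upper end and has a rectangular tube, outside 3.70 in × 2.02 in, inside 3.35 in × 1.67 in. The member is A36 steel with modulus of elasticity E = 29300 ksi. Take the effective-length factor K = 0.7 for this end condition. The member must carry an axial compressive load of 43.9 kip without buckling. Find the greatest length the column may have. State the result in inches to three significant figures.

L_max ≈ 129 in

Weak-axis I_min = (h_o·b_o³ − h_i·b_i³)/12 with b_o = 2.02, b_i = 1.670 in (shorter outer/inner sides).
I_min = (3.70×2.02³ − 3.350×1.670³)/12 = 1.241 in⁴
At the buckling limit P_cr = P = 4.390×10^4 lb
From P_cr = π²EI/(K·L)²:  L = (1/K)·√(π²EI/P_cr) = (1/0.7)·√(π²×2.93×10^7×1.241/4.390×10^4)
L = 129 in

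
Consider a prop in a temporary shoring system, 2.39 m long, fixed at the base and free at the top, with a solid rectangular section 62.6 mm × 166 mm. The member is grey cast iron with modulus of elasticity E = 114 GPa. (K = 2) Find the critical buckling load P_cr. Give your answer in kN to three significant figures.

Buckling occurs about the weak axis: I_min = h·b³/12 with b = 62.6 mm (the shorter side).
I_min = 166×62.6³/12 = 3.394×10^6 mm⁴
I = 3.394×10^6 mm⁴ = 3.394×10^-6 m⁴
Effective length L_e = K·L = 2 × 2.39 = 4.780 m
P_cr = π²EI / L_e² = π² × 114×10⁹ × 3.394×10^-6 / 4.780² = 1.671×10^5 N

P_cr ≈ 167 kN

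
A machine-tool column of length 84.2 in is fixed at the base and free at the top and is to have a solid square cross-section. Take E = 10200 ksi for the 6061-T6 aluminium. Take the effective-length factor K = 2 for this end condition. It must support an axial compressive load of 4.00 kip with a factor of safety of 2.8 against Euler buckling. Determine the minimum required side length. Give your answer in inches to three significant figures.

Required P_cr = n·P = 2.8 × 4.00 = 11.20 kip
L_e = K·L = 2 × 84.2 = 168.4 in
Required I = P_cr·L_e²/(π²E) = 1.120×10^4 × 168.4² / (π² × 1.02×10^7) = 3.155 in⁴
Solid square: I = a⁴/12  ⇒  a = (12I)^(1/4) = (12×3.155)^(1/4) = 2.48 in

a ≈ 2.48 in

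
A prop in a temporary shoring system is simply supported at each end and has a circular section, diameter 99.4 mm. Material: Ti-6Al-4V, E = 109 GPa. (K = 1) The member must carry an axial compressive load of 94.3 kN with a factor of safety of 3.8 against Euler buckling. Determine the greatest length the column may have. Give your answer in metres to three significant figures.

I = πd⁴/64 = π×99.4⁴/64 = 4.792×10^6 mm⁴
I = 4.792×10^-6 m⁴
Required critical load P_cr = n·P = 3.8 × 94.3 = 358.3 kN = 3.583×10^5 N
From P_cr = π²EI/(K·L)²:  L = (1/K)·√(π²EI/P_cr) = (1/1)·√(π²×1.09×10^11×4.792×10^-6/3.583×10^5)
L = 3.79 m

L_max ≈ 3.79 m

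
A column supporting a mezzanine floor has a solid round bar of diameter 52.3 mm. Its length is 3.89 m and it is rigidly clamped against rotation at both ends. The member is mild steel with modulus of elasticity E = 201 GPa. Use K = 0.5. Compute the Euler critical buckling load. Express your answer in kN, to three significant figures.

P_cr ≈ 193 kN

I = πd⁴/64 = π×52.3⁴/64 = 3.673×10^5 mm⁴
I = 3.673×10^5 mm⁴ = 3.673×10^-7 m⁴
Effective length L_e = K·L = 0.5 × 3.89 = 1.945 m
P_cr = π²EI / L_e² = π² × 201×10⁹ × 3.673×10^-7 / 1.945² = 1.926×10^5 N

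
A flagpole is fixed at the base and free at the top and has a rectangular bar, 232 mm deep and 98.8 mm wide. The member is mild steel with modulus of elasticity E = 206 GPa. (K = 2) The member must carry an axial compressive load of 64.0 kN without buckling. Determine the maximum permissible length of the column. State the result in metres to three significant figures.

Buckling occurs about the weak axis: I_min = h·b³/12 with b = 98.8 mm (the shorter side).
I_min = 232×98.8³/12 = 1.865×10^7 mm⁴
I = 1.865×10^-5 m⁴
At the buckling limit P_cr = P = 6.400×10^4 N
From P_cr = π²EI/(K·L)²:  L = (1/K)·√(π²EI/P_cr) = (1/2)·√(π²×2.06×10^11×1.865×10^-5/6.400×10^4)
L = 12.2 m

L_max ≈ 12.2 m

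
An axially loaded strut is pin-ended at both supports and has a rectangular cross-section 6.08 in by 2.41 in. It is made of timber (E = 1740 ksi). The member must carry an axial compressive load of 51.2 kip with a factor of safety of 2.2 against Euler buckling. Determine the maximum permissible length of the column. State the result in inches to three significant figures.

L_max ≈ 32.9 in

Buckling occurs about the weak axis: I_min = h·b³/12 with b = 2.41 in (the shorter side).
I_min = 6.08×2.41³/12 = 7.092 in⁴
Required critical load P_cr = n·P = 2.2 × 51.2 = 112.6 kip = 1.126×10^5 lb
From P_cr = π²EI/(K·L)²:  L = (1/K)·√(π²EI/P_cr) = (1/1)·√(π²×1.74×10^6×7.092/1.126×10^5)
L = 32.9 in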